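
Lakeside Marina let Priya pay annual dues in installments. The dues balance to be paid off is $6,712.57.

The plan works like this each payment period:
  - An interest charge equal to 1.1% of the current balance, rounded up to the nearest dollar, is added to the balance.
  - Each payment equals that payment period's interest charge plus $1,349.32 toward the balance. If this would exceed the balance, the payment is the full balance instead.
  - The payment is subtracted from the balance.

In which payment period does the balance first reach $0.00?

Payment period 1: $6,712.57 +$74.00 interest = $6,786.57; pay $1,423.32 → $5,363.25
Payment period 2: $5,363.25 +$59.00 interest = $5,422.25; pay $1,408.32 → $4,013.93
Payment period 3: $4,013.93 +$45.00 interest = $4,058.93; pay $1,394.32 → $2,664.61
Payment period 4: $2,664.61 +$30.00 interest = $2,694.61; pay $1,379.32 → $1,315.29
Payment period 5: $1,315.29 +$15.00 interest = $1,330.29; pay $1,330.29 → $0.00
Balance reaches $0.00 in payment period 5.

5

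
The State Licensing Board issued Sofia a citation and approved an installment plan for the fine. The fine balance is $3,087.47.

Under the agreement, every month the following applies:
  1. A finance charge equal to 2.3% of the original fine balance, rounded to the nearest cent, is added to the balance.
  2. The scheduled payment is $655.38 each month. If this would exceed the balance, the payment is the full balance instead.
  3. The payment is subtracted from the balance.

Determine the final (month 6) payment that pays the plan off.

# | Opening | Interest | Payment | End bal
1 | $3,087.47 | $71.01 | $655.38 | $2,503.10
2 | $2,503.10 | $71.01 | $655.38 | $1,918.73
3 | $1,918.73 | $71.01 | $655.38 | $1,334.36
4 | $1,334.36 | $71.01 | $655.38 | $749.99
5 | $749.99 | $71.01 | $655.38 | $165.62
6 | $165.62 | $71.01 | $236.63 | $0.00

$236.63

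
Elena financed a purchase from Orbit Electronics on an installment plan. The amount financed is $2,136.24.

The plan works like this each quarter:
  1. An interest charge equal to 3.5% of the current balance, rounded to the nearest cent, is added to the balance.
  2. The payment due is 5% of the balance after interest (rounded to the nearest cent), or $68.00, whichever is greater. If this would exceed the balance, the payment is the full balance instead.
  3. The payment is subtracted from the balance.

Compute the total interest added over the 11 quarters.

$756.91

Quarter 1: $2,136.24 +$74.77 interest = $2,211.01; pay $110.55 → $2,100.46
Quarter 2: $2,100.46 +$73.52 interest = $2,173.98; pay $108.70 → $2,065.28
Quarter 3: $2,065.28 +$72.28 interest = $2,137.56; pay $106.88 → $2,030.68
Quarter 4: $2,030.68 +$71.07 interest = $2,101.75; pay $105.09 → $1,996.66
Quarter 5: $1,996.66 +$69.88 interest = $2,066.54; pay $103.33 → $1,963.21
Quarter 6: $1,963.21 +$68.71 interest = $2,031.92; pay $101.60 → $1,930.32
Quarter 7: $1,930.32 +$67.56 interest = $1,997.88; pay $99.89 → $1,897.99
Quarter 8: $1,897.99 +$66.43 interest = $1,964.42; pay $98.22 → $1,866.20
Quarter 9: $1,866.20 +$65.32 interest = $1,931.52; pay $96.58 → $1,834.94
Quarter 10: $1,834.94 +$64.22 interest = $1,899.16; pay $94.96 → $1,804.20
Quarter 11: $1,804.20 +$63.15 interest = $1,867.35; pay $93.37 → $1,773.98
Total interest: $74.77 + $73.52 + $72.28 + $71.07 + $69.88 + $68.71 + $67.56 + $66.43 + $65.32 + $64.22 + $63.15 = $756.91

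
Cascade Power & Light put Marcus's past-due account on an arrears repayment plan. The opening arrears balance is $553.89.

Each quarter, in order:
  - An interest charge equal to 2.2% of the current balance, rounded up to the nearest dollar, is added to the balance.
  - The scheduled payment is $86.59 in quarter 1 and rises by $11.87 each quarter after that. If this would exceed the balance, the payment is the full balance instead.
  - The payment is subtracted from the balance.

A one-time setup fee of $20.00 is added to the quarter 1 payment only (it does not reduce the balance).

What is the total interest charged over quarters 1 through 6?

Quarter 1: $553.89 +$13.00 interest = $566.89; pay $86.59 (+ $20.00 fee) → $480.30
Quarter 2: $480.30 +$11.00 interest = $491.30; pay $98.46 → $392.84
Quarter 3: $392.84 +$9.00 interest = $401.84; pay $110.33 → $291.51
Quarter 4: $291.51 +$7.00 interest = $298.51; pay $122.20 → $176.31
Quarter 5: $176.31 +$4.00 interest = $180.31; pay $134.07 → $46.24
Quarter 6: $46.24 +$2.00 interest = $48.24; pay $48.24 → $0.00
Total interest: $13.00 + $11.00 + $9.00 + $7.00 + $4.00 + $2.00 = $46.00

$46.00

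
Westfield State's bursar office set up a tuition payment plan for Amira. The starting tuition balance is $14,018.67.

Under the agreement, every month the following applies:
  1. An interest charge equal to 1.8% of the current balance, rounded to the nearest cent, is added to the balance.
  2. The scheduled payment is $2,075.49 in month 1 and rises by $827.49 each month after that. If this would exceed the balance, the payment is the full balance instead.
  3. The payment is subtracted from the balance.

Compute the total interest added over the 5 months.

Month 1: opening $14,018.67; interest $252.34 → $14,271.01; payment $2,075.49; balance $12,195.52
Month 2: opening $12,195.52; interest $219.52 → $12,415.04; payment $2,902.98; balance $9,512.06
Month 3: opening $9,512.06; interest $171.22 → $9,683.28; payment $3,730.47; balance $5,952.81
Month 4: opening $5,952.81; interest $107.15 → $6,059.96; payment $4,557.96; balance $1,502.00
Month 5: opening $1,502.00; interest $27.04 → $1,529.04; payment $1,529.04; balance $0.00
Total interest: $252.34 + $219.52 + $171.22 + $107.15 + $27.04 = $777.27

$777.27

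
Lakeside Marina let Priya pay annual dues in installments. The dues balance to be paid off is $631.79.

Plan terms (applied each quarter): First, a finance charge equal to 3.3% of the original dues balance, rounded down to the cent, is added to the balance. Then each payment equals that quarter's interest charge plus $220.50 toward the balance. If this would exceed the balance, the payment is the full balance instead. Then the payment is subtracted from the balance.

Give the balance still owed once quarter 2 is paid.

Quarter 1: $631.79 +$20.84 interest = $652.63; pay $241.34 → $411.29
Quarter 2: $411.29 +$20.84 interest = $432.13; pay $241.34 → $190.79

$190.79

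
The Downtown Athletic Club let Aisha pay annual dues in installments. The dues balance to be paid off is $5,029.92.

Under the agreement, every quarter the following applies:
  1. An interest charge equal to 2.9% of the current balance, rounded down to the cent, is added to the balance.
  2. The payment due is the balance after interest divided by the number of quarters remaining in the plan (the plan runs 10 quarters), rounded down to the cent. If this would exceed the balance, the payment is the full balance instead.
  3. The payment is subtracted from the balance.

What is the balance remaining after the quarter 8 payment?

Quarter 1: $5,029.92 +$145.86 interest = $5,175.78; pay $517.57 → $4,658.21
Quarter 2: $4,658.21 +$135.08 interest = $4,793.29; pay $532.58 → $4,260.71
Quarter 3: $4,260.71 +$123.56 interest = $4,384.27; pay $548.03 → $3,836.24
Quarter 4: $3,836.24 +$111.25 interest = $3,947.49; pay $563.92 → $3,383.57
Quarter 5: $3,383.57 +$98.12 interest = $3,481.69; pay $580.28 → $2,901.41
Quarter 6: $2,901.41 +$84.14 interest = $2,985.55; pay $597.11 → $2,388.44
Quarter 7: $2,388.44 +$69.26 interest = $2,457.70; pay $614.42 → $1,843.28
Quarter 8: $1,843.28 +$53.45 interest = $1,896.73; pay $632.24 → $1,264.49

$1,264.49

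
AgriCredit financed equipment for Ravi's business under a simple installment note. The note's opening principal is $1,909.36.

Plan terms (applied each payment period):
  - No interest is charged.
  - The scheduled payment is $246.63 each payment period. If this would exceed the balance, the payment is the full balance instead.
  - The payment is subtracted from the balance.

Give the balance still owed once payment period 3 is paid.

$1,169.47

# | Opening | Payment | End bal
1 | $1,909.36 | $246.63 | $1,662.73
2 | $1,662.73 | $246.63 | $1,416.10
3 | $1,416.10 | $246.63 | $1,169.47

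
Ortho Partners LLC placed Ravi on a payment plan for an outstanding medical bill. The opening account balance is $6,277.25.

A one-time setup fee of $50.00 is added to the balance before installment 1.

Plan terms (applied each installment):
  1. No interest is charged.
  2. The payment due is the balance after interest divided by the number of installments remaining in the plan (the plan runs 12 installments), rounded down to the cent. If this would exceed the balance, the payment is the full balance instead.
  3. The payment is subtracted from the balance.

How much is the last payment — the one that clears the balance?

# | Opening | Payment | End bal
1 | $6,327.25 | $527.27 | $5,799.98
2 | $5,799.98 | $527.27 | $5,272.71
3 | $5,272.71 | $527.27 | $4,745.44
4 | $4,745.44 | $527.27 | $4,218.17
5 | $4,218.17 | $527.27 | $3,690.90
6 | $3,690.90 | $527.27 | $3,163.63
7 | $3,163.63 | $527.27 | $2,636.36
8 | $2,636.36 | $527.27 | $2,109.09
9 | $2,109.09 | $527.27 | $1,581.82
10 | $1,581.82 | $527.27 | $1,054.55
11 | $1,054.55 | $527.27 | $527.28
12 | $527.28 | $527.28 | $0.00

$527.28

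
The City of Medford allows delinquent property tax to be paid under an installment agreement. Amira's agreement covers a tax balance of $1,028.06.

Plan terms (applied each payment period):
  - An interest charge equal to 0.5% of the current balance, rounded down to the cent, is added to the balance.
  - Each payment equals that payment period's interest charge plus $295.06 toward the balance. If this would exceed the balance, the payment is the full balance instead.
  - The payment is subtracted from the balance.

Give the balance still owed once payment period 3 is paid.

Payment period 1: opening $1,028.06; interest $5.14 → $1,033.20; payment $300.20; balance $733.00
Payment period 2: opening $733.00; interest $3.66 → $736.66; payment $298.72; balance $437.94
Payment period 3: opening $437.94; interest $2.18 → $440.12; payment $297.24; balance $142.88

$142.88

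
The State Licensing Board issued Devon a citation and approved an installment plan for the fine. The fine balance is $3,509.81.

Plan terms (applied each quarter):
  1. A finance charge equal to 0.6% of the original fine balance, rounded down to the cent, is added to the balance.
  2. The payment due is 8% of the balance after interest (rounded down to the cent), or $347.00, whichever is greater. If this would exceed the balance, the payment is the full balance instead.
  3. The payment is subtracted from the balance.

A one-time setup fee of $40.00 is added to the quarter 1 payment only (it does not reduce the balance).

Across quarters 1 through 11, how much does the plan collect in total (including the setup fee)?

$3,781.36

Quarter 1: opening $3,509.81; interest $21.05 → $3,530.86; payment $347.00 (+ $40.00 fee); balance $3,183.86
Quarter 2: opening $3,183.86; interest $21.05 → $3,204.91; payment $347.00; balance $2,857.91
Quarter 3: opening $2,857.91; interest $21.05 → $2,878.96; payment $347.00; balance $2,531.96
Quarter 4: opening $2,531.96; interest $21.05 → $2,553.01; payment $347.00; balance $2,206.01
Quarter 5: opening $2,206.01; interest $21.05 → $2,227.06; payment $347.00; balance $1,880.06
Quarter 6: opening $1,880.06; interest $21.05 → $1,901.11; payment $347.00; balance $1,554.11
Quarter 7: opening $1,554.11; interest $21.05 → $1,575.16; payment $347.00; balance $1,228.16
Quarter 8: opening $1,228.16; interest $21.05 → $1,249.21; payment $347.00; balance $902.21
Quarter 9: opening $902.21; interest $21.05 → $923.26; payment $347.00; balance $576.26
Quarter 10: opening $576.26; interest $21.05 → $597.31; payment $347.00; balance $250.31
Quarter 11: opening $250.31; interest $21.05 → $271.36; payment $271.36; balance $0.00
Total paid: $3,781.36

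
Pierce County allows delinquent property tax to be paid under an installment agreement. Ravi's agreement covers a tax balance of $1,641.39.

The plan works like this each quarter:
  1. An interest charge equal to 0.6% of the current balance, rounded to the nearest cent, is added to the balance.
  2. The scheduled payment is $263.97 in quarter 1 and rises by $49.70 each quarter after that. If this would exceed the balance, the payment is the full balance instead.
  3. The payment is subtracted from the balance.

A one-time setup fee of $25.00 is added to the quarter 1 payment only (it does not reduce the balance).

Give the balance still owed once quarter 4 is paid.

Quarter 1: $1,641.39 +$9.85 interest = $1,651.24; pay $263.97 (+ $25.00 fee) → $1,387.27
Quarter 2: $1,387.27 +$8.32 interest = $1,395.59; pay $313.67 → $1,081.92
Quarter 3: $1,081.92 +$6.49 interest = $1,088.41; pay $363.37 → $725.04
Quarter 4: $725.04 +$4.35 interest = $729.39; pay $413.07 → $316.32

$316.32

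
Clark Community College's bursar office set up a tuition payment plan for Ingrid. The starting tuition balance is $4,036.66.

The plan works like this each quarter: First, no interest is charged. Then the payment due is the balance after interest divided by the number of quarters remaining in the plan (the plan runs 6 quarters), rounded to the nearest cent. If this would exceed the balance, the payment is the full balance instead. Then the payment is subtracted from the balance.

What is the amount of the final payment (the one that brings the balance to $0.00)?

$672.77

Quarter 1: opening $4,036.66; payment $672.78; balance $3,363.88
Quarter 2: opening $3,363.88; payment $672.78; balance $2,691.10
Quarter 3: opening $2,691.10; payment $672.78; balance $2,018.32
Quarter 4: opening $2,018.32; payment $672.77; balance $1,345.55
Quarter 5: opening $1,345.55; payment $672.78; balance $672.77
Quarter 6: opening $672.77; payment $672.77; balance $0.00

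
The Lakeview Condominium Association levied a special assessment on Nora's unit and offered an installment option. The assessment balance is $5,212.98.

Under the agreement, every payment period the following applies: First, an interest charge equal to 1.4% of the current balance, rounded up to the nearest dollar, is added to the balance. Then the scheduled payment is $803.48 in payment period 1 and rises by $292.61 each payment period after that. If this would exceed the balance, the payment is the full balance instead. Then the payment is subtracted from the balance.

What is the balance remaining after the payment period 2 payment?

# | Opening | Interest | Payment | End bal
1 | $5,212.98 | $73.00 | $803.48 | $4,482.50
2 | $4,482.50 | $63.00 | $1,096.09 | $3,449.41

$3,449.41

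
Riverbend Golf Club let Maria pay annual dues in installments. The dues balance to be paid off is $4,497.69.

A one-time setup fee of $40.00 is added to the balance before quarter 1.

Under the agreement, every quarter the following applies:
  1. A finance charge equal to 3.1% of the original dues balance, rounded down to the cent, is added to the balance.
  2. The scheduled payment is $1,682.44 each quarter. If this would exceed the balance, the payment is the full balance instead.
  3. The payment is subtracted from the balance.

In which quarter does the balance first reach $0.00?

3

# | Opening | Interest | Payment | End bal
1 | $4,537.69 | $139.42 | $1,682.44 | $2,994.67
2 | $2,994.67 | $139.42 | $1,682.44 | $1,451.65
3 | $1,451.65 | $139.42 | $1,591.07 | $0.00
Balance reaches $0.00 in quarter 3.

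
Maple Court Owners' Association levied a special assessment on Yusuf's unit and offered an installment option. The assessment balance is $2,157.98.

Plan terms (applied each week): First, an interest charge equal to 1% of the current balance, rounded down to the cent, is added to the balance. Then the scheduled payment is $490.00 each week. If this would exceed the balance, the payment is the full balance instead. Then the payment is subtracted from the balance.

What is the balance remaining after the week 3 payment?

$738.60

Week 1: opening $2,157.98; interest $21.57 → $2,179.55; payment $490.00; balance $1,689.55
Week 2: opening $1,689.55; interest $16.89 → $1,706.44; payment $490.00; balance $1,216.44
Week 3: opening $1,216.44; interest $12.16 → $1,228.60; payment $490.00; balance $738.60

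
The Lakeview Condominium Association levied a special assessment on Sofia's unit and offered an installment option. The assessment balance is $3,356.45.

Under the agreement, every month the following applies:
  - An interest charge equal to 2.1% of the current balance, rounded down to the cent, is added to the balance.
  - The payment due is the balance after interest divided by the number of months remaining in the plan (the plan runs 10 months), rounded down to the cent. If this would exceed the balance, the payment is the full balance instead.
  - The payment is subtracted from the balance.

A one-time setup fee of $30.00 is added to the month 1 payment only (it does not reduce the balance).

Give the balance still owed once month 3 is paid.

$2,500.67

Month 1: $3,356.45 +$70.48 interest = $3,426.93; pay $342.69 (+ $30.00 fee) → $3,084.24
Month 2: $3,084.24 +$64.76 interest = $3,149.00; pay $349.88 → $2,799.12
Month 3: $2,799.12 +$58.78 interest = $2,857.90; pay $357.23 → $2,500.67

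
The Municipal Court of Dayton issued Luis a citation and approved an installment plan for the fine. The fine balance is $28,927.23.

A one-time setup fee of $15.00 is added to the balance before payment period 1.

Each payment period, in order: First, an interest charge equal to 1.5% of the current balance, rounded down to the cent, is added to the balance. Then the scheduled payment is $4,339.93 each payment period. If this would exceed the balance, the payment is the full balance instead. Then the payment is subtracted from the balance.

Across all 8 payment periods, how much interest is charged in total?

Payment period 1: opening $28,942.23; interest $434.13 → $29,376.36; payment $4,339.93; balance $25,036.43
Payment period 2: opening $25,036.43; interest $375.54 → $25,411.97; payment $4,339.93; balance $21,072.04
Payment period 3: opening $21,072.04; interest $316.08 → $21,388.12; payment $4,339.93; balance $17,048.19
Payment period 4: opening $17,048.19; interest $255.72 → $17,303.91; payment $4,339.93; balance $12,963.98
Payment period 5: opening $12,963.98; interest $194.45 → $13,158.43; payment $4,339.93; balance $8,818.50
Payment period 6: opening $8,818.50; interest $132.27 → $8,950.77; payment $4,339.93; balance $4,610.84
Payment period 7: opening $4,610.84; interest $69.16 → $4,680.00; payment $4,339.93; balance $340.07
Payment period 8: opening $340.07; interest $5.10 → $345.17; payment $345.17; balance $0.00
Total interest: $434.13 + $375.54 + $316.08 + $255.72 + $194.45 + $132.27 + $69.16 + $5.10 = $1,782.45

$1,782.45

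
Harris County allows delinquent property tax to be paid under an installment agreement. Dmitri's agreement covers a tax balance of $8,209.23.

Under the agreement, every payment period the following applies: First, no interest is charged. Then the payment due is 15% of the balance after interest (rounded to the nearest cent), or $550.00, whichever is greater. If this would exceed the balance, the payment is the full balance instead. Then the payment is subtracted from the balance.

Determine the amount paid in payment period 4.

$756.22

Payment period 1: $8,209.23 − $1,231.38 → $6,977.85
Payment period 2: $6,977.85 − $1,046.68 → $5,931.17
Payment period 3: $5,931.17 − $889.68 → $5,041.49
Payment period 4: $5,041.49 − $756.22 → $4,285.27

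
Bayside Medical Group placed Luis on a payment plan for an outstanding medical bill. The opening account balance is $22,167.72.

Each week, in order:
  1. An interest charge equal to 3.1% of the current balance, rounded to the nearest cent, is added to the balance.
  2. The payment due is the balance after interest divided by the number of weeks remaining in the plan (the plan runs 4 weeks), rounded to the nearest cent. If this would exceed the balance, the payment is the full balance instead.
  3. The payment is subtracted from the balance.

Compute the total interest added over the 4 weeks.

$1,772.09

# | Opening | Interest | Payment | End bal
1 | $22,167.72 | $687.20 | $5,713.73 | $17,141.19
2 | $17,141.19 | $531.38 | $5,890.86 | $11,781.71
3 | $11,781.71 | $365.23 | $6,073.47 | $6,073.47
4 | $6,073.47 | $188.28 | $6,261.75 | $0.00
Total interest: $687.20 + $531.38 + $365.23 + $188.28 = $1,772.09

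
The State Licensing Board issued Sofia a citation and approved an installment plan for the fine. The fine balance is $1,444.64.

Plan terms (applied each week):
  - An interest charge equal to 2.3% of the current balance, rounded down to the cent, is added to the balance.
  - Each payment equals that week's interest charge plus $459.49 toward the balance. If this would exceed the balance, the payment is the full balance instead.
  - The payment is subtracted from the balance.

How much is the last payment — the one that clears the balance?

Week 1: $1,444.64 +$33.22 interest = $1,477.86; pay $492.71 → $985.15
Week 2: $985.15 +$22.65 interest = $1,007.80; pay $482.14 → $525.66
Week 3: $525.66 +$12.09 interest = $537.75; pay $471.58 → $66.17
Week 4: $66.17 +$1.52 interest = $67.69; pay $67.69 → $0.00

$67.69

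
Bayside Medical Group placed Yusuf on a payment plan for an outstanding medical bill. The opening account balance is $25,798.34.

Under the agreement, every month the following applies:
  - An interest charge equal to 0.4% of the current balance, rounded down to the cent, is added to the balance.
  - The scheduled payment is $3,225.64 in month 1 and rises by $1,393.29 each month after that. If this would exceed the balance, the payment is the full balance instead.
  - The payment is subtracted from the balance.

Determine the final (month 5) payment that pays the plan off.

$4,870.75

# | Opening | Interest | Payment | End bal
1 | $25,798.34 | $103.19 | $3,225.64 | $22,675.89
2 | $22,675.89 | $90.70 | $4,618.93 | $18,147.66
3 | $18,147.66 | $72.59 | $6,012.22 | $12,208.03
4 | $12,208.03 | $48.83 | $7,405.51 | $4,851.35
5 | $4,851.35 | $19.40 | $4,870.75 | $0.00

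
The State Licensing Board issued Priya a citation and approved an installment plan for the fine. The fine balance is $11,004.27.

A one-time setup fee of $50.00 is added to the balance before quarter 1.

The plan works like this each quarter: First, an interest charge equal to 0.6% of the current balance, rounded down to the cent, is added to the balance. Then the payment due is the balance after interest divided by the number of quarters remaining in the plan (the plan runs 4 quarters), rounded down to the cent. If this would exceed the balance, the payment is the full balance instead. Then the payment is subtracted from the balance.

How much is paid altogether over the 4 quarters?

Quarter 1: opening $11,054.27; interest $66.32 → $11,120.59; payment $2,780.14; balance $8,340.45
Quarter 2: opening $8,340.45; interest $50.04 → $8,390.49; payment $2,796.83; balance $5,593.66
Quarter 3: opening $5,593.66; interest $33.56 → $5,627.22; payment $2,813.61; balance $2,813.61
Quarter 4: opening $2,813.61; interest $16.88 → $2,830.49; payment $2,830.49; balance $0.00
Total paid: $11,221.07

$11,221.07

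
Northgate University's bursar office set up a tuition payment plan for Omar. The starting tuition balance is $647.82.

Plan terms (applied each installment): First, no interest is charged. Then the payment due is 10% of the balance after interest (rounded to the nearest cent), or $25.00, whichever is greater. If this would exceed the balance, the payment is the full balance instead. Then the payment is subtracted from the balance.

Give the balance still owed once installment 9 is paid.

Installment 1: $647.82 − $64.78 → $583.04
Installment 2: $583.04 − $58.30 → $524.74
Installment 3: $524.74 − $52.47 → $472.27
Installment 4: $472.27 − $47.23 → $425.04
Installment 5: $425.04 − $42.50 → $382.54
Installment 6: $382.54 − $38.25 → $344.29
Installment 7: $344.29 − $34.43 → $309.86
Installment 8: $309.86 − $30.99 → $278.87
Installment 9: $278.87 − $27.89 → $250.98

$250.98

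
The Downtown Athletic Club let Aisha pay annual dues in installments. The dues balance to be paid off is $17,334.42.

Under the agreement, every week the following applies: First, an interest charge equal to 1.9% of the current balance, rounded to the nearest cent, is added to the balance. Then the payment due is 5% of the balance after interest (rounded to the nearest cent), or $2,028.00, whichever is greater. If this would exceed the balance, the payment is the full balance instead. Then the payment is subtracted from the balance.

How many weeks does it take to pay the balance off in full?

Week 1: opening $17,334.42; interest $329.35 → $17,663.77; payment $2,028.00; balance $15,635.77
Week 2: opening $15,635.77; interest $297.08 → $15,932.85; payment $2,028.00; balance $13,904.85
Week 3: opening $13,904.85; interest $264.19 → $14,169.04; payment $2,028.00; balance $12,141.04
Week 4: opening $12,141.04; interest $230.68 → $12,371.72; payment $2,028.00; balance $10,343.72
Week 5: opening $10,343.72; interest $196.53 → $10,540.25; payment $2,028.00; balance $8,512.25
Week 6: opening $8,512.25; interest $161.73 → $8,673.98; payment $2,028.00; balance $6,645.98
Week 7: opening $6,645.98; interest $126.27 → $6,772.25; payment $2,028.00; balance $4,744.25
Week 8: opening $4,744.25; interest $90.14 → $4,834.39; payment $2,028.00; balance $2,806.39
Week 9: opening $2,806.39; interest $53.32 → $2,859.71; payment $2,028.00; balance $831.71
Week 10: opening $831.71; interest $15.80 → $847.51; payment $847.51; balance $0.00
Balance reaches $0.00 in week 10.

10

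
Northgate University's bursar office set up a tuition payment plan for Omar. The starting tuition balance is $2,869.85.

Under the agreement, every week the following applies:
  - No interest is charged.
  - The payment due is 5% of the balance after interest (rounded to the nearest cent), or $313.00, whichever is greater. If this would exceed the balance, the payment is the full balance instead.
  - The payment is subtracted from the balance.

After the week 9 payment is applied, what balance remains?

Week 1: opening $2,869.85; payment $313.00; balance $2,556.85
Week 2: opening $2,556.85; payment $313.00; balance $2,243.85
Week 3: opening $2,243.85; payment $313.00; balance $1,930.85
Week 4: opening $1,930.85; payment $313.00; balance $1,617.85
Week 5: opening $1,617.85; payment $313.00; balance $1,304.85
Week 6: opening $1,304.85; payment $313.00; balance $991.85
Week 7: opening $991.85; payment $313.00; balance $678.85
Week 8: opening $678.85; payment $313.00; balance $365.85
Week 9: opening $365.85; payment $313.00; balance $52.85

$52.85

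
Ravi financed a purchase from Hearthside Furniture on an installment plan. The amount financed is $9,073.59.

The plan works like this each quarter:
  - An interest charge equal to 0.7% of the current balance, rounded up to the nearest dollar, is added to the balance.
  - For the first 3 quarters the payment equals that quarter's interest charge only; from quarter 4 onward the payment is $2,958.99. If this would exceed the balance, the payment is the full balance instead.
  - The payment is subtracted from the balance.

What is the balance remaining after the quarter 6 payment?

Quarter 1: opening $9,073.59; interest $64.00 → $9,137.59; payment $64.00; balance $9,073.59
Quarter 2: opening $9,073.59; interest $64.00 → $9,137.59; payment $64.00; balance $9,073.59
Quarter 3: opening $9,073.59; interest $64.00 → $9,137.59; payment $64.00; balance $9,073.59
Quarter 4: opening $9,073.59; interest $64.00 → $9,137.59; payment $2,958.99; balance $6,178.60
Quarter 5: opening $6,178.60; interest $44.00 → $6,222.60; payment $2,958.99; balance $3,263.61
Quarter 6: opening $3,263.61; interest $23.00 → $3,286.61; payment $2,958.99; balance $327.62

$327.62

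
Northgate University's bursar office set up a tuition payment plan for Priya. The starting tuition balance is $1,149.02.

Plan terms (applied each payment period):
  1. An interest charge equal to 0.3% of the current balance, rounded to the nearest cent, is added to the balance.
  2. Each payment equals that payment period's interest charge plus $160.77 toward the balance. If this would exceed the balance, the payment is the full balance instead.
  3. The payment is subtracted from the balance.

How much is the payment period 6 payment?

Payment period 1: $1,149.02 +$3.45 interest = $1,152.47; pay $164.22 → $988.25
Payment period 2: $988.25 +$2.96 interest = $991.21; pay $163.73 → $827.48
Payment period 3: $827.48 +$2.48 interest = $829.96; pay $163.25 → $666.71
Payment period 4: $666.71 +$2.00 interest = $668.71; pay $162.77 → $505.94
Payment period 5: $505.94 +$1.52 interest = $507.46; pay $162.29 → $345.17
Payment period 6: $345.17 +$1.04 interest = $346.21; pay $161.81 → $184.40

$161.81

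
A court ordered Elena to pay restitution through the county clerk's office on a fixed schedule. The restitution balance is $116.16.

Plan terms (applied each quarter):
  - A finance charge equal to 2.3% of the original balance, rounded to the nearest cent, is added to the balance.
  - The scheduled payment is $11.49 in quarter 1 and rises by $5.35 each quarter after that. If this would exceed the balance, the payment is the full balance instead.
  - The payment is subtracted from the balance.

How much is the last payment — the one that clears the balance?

Quarter 1: opening $116.16; interest $2.67 → $118.83; payment $11.49; balance $107.34
Quarter 2: opening $107.34; interest $2.67 → $110.01; payment $16.84; balance $93.17
Quarter 3: opening $93.17; interest $2.67 → $95.84; payment $22.19; balance $73.65
Quarter 4: opening $73.65; interest $2.67 → $76.32; payment $27.54; balance $48.78
Quarter 5: opening $48.78; interest $2.67 → $51.45; payment $32.89; balance $18.56
Quarter 6: opening $18.56; interest $2.67 → $21.23; payment $21.23; balance $0.00

$21.23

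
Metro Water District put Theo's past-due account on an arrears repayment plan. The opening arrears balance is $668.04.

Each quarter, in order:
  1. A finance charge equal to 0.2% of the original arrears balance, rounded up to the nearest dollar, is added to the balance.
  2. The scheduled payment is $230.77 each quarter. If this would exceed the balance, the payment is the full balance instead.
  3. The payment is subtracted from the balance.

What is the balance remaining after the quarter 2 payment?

$210.50

# | Opening | Interest | Payment | End bal
1 | $668.04 | $2.00 | $230.77 | $439.27
2 | $439.27 | $2.00 | $230.77 | $210.50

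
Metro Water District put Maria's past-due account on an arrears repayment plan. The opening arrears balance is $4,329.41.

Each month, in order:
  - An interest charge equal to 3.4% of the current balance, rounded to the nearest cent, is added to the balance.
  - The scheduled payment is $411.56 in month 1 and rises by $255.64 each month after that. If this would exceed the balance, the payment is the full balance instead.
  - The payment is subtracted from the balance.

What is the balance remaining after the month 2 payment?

$3,536.06

# | Opening | Interest | Payment | End bal
1 | $4,329.41 | $147.20 | $411.56 | $4,065.05
2 | $4,065.05 | $138.21 | $667.20 | $3,536.06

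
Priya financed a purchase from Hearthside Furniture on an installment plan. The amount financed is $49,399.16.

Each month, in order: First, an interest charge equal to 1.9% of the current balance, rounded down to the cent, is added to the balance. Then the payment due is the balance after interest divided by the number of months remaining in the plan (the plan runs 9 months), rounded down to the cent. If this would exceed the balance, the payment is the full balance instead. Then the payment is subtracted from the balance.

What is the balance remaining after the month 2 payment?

# | Opening | Interest | Payment | End bal
1 | $49,399.16 | $938.58 | $5,593.08 | $44,744.66
2 | $44,744.66 | $850.14 | $5,699.35 | $39,895.45

$39,895.45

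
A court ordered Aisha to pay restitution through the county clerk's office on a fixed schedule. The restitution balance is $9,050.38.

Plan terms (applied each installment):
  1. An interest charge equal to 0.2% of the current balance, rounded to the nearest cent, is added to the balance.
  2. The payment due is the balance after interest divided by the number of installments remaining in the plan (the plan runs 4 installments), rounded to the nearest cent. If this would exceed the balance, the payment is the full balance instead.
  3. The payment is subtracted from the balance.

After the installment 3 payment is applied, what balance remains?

$2,276.20

# | Opening | Interest | Payment | End bal
1 | $9,050.38 | $18.10 | $2,267.12 | $6,801.36
2 | $6,801.36 | $13.60 | $2,271.65 | $4,543.31
3 | $4,543.31 | $9.09 | $2,276.20 | $2,276.20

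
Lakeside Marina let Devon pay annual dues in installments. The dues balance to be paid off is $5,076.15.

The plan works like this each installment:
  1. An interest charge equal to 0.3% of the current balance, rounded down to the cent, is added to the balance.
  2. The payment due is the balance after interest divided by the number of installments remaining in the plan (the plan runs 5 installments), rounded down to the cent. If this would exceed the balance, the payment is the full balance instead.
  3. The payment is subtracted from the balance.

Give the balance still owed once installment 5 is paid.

Installment 1: opening $5,076.15; interest $15.22 → $5,091.37; payment $1,018.27; balance $4,073.10
Installment 2: opening $4,073.10; interest $12.21 → $4,085.31; payment $1,021.32; balance $3,063.99
Installment 3: opening $3,063.99; interest $9.19 → $3,073.18; payment $1,024.39; balance $2,048.79
Installment 4: opening $2,048.79; interest $6.14 → $2,054.93; payment $1,027.46; balance $1,027.47
Installment 5: opening $1,027.47; interest $3.08 → $1,030.55; payment $1,030.55; balance $0.00

$0.00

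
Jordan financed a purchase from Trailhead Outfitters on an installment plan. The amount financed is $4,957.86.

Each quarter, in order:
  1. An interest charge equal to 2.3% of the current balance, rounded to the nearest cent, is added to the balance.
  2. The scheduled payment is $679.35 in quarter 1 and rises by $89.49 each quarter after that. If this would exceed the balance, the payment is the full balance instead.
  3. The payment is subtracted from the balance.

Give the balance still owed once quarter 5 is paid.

Quarter 1: opening $4,957.86; interest $114.03 → $5,071.89; payment $679.35; balance $4,392.54
Quarter 2: opening $4,392.54; interest $101.03 → $4,493.57; payment $768.84; balance $3,724.73
Quarter 3: opening $3,724.73; interest $85.67 → $3,810.40; payment $858.33; balance $2,952.07
Quarter 4: opening $2,952.07; interest $67.90 → $3,019.97; payment $947.82; balance $2,072.15
Quarter 5: opening $2,072.15; interest $47.66 → $2,119.81; payment $1,037.31; balance $1,082.50

$1,082.50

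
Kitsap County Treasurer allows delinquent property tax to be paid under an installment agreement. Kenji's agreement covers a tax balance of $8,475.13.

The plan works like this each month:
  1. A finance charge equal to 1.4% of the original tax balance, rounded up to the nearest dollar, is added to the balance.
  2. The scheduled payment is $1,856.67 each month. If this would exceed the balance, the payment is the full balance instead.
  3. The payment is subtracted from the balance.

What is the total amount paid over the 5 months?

$9,070.13

# | Opening | Interest | Payment | End bal
1 | $8,475.13 | $119.00 | $1,856.67 | $6,737.46
2 | $6,737.46 | $119.00 | $1,856.67 | $4,999.79
3 | $4,999.79 | $119.00 | $1,856.67 | $3,262.12
4 | $3,262.12 | $119.00 | $1,856.67 | $1,524.45
5 | $1,524.45 | $119.00 | $1,643.45 | $0.00
Total paid: $9,070.13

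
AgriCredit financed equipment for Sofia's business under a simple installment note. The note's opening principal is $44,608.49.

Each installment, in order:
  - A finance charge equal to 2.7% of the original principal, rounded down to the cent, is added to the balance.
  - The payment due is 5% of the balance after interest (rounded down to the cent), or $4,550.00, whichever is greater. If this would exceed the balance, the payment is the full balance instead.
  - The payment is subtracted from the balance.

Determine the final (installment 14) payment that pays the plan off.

$2,320.37

# | Opening | Interest | Payment | End bal
1 | $44,608.49 | $1,204.42 | $4,550.00 | $41,262.91
2 | $41,262.91 | $1,204.42 | $4,550.00 | $37,917.33
3 | $37,917.33 | $1,204.42 | $4,550.00 | $34,571.75
4 | $34,571.75 | $1,204.42 | $4,550.00 | $31,226.17
5 | $31,226.17 | $1,204.42 | $4,550.00 | $27,880.59
6 | $27,880.59 | $1,204.42 | $4,550.00 | $24,535.01
7 | $24,535.01 | $1,204.42 | $4,550.00 | $21,189.43
8 | $21,189.43 | $1,204.42 | $4,550.00 | $17,843.85
9 | $17,843.85 | $1,204.42 | $4,550.00 | $14,498.27
10 | $14,498.27 | $1,204.42 | $4,550.00 | $11,152.69
11 | $11,152.69 | $1,204.42 | $4,550.00 | $7,807.11
12 | $7,807.11 | $1,204.42 | $4,550.00 | $4,461.53
13 | $4,461.53 | $1,204.42 | $4,550.00 | $1,115.95
14 | $1,115.95 | $1,204.42 | $2,320.37 | $0.00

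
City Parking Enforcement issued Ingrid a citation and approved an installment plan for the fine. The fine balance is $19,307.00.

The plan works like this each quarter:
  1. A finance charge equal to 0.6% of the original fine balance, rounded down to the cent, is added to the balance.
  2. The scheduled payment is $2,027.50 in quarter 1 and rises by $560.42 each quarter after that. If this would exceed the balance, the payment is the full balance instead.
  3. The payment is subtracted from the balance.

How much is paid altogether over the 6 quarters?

Quarter 1: $19,307.00 +$115.84 interest = $19,422.84; pay $2,027.50 → $17,395.34
Quarter 2: $17,395.34 +$115.84 interest = $17,511.18; pay $2,587.92 → $14,923.26
Quarter 3: $14,923.26 +$115.84 interest = $15,039.10; pay $3,148.34 → $11,890.76
Quarter 4: $11,890.76 +$115.84 interest = $12,006.60; pay $3,708.76 → $8,297.84
Quarter 5: $8,297.84 +$115.84 interest = $8,413.68; pay $4,269.18 → $4,144.50
Quarter 6: $4,144.50 +$115.84 interest = $4,260.34; pay $4,260.34 → $0.00
Total paid: $20,002.04

$20,002.04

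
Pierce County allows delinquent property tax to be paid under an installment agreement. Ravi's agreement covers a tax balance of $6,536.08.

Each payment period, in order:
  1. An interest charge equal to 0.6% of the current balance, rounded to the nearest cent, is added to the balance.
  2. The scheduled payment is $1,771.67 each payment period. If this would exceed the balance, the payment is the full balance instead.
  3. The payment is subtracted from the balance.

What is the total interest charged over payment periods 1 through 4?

# | Opening | Interest | Payment | End bal
1 | $6,536.08 | $39.22 | $1,771.67 | $4,803.63
2 | $4,803.63 | $28.82 | $1,771.67 | $3,060.78
3 | $3,060.78 | $18.36 | $1,771.67 | $1,307.47
4 | $1,307.47 | $7.84 | $1,315.31 | $0.00
Total interest: $39.22 + $28.82 + $18.36 + $7.84 = $94.24

$94.24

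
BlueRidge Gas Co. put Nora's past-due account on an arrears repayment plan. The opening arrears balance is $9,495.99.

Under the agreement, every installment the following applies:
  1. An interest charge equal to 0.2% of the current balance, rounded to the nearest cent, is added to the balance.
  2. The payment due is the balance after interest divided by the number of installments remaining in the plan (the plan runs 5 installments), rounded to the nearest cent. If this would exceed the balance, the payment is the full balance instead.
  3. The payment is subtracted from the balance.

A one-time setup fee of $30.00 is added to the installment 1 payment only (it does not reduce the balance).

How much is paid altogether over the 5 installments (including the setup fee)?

$9,583.11

Installment 1: $9,495.99 +$18.99 interest = $9,514.98; pay $1,903.00 (+ $30.00 fee) → $7,611.98
Installment 2: $7,611.98 +$15.22 interest = $7,627.20; pay $1,906.80 → $5,720.40
Installment 3: $5,720.40 +$11.44 interest = $5,731.84; pay $1,910.61 → $3,821.23
Installment 4: $3,821.23 +$7.64 interest = $3,828.87; pay $1,914.44 → $1,914.43
Installment 5: $1,914.43 +$3.83 interest = $1,918.26; pay $1,918.26 → $0.00
Total paid: $9,583.11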